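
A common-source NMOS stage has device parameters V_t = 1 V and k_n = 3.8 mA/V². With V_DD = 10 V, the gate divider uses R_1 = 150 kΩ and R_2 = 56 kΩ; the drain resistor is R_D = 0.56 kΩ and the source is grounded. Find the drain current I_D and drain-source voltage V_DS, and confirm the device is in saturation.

I_D ≈ 5.6 mA, V_DS ≈ 6.9 V

V_G = V_DD·R_2/(R_1+R_2) = 10×56/206 = 2.72 V. With the source grounded, V_GS = V_G = 2.72 V.
Assume saturation: I_D = (k_n/2)(V_GS − V_t)² = (3.8/2)×(2.72 − 1)² = 1.9×1.72² = 5.61 mA.
V_DS = V_DD − I_D·R_D = 10 − 5.61×0.56 = 6.86 V.
Saturation requires V_DS ≥ V_GS − V_t = 1.72 V; 6.86 ≥ 1.72 ✓.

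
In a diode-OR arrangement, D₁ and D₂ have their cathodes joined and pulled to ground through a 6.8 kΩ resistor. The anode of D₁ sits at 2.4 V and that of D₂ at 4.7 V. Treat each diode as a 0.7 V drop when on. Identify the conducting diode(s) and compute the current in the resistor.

Only D₂ conducts; I_R ≈ 0.59 mA

Assume both conduct. Then node N would need to be at both 2.4−0.7 = 1.7 V and 4.7−0.7 = 4 V, which is impossible.
Assume only D₂ conducts: V_N = 4.7 − 0.7 = 4 V, so I_R = 4/6.8 = 0.588 mA.
Check D₁: its anode-to-cathode voltage is 2.4 − 4 = -1.6 V < 0.7 V, so it is off. The assumption is consistent.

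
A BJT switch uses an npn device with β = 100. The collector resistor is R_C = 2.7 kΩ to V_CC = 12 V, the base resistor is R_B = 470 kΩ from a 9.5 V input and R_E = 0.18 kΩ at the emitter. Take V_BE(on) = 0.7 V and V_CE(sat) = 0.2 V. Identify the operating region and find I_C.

Assume active. Base-emitter loop: I_B = (V_BB − V_BE)/(R_B + (β+1)R_E) = (9.5 − 0.7)/(470 + 101×0.18) = 0.018 mA.
I_C = β·I_B = 100×0.018 = 1.8 mA.
V_CE = V_CC − I_C·R_C − I_E·R_E = 12 − 1.8×2.7 − 1.82×0.18 = 6.81 V > V_CE(sat), so the active-region assumption holds.

active; I_C ≈ 1.8 mA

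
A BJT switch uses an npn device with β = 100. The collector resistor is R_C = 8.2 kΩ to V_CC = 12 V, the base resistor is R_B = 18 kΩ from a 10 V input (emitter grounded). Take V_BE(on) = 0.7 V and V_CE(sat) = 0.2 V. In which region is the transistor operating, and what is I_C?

Assume active: I_B = (10 − 0.7)/18 = 0.517 mA, giving I_C = β·I_B = 51.7 mA.
But then V_CE = 12 − 51.7×8.2 = -412 V < V_CE(sat) = 0.2 V — impossible in the active region.
So the transistor is saturated. With V_CE = 0.2 V, I_C = (V_CC − 0.2)/R_C = 11.8/8.2 = 1.44 mA.
Check: β·I_B = 51.7 mA > I_C = 1.44 mA, confirming saturation.

saturation; I_C ≈ 1.4 mA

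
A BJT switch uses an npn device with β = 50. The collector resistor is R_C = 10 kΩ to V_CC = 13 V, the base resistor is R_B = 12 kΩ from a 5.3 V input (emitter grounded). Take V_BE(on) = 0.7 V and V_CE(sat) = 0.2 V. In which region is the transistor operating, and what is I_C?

Assume active: I_B = (5.3 − 0.7)/12 = 0.383 mA, giving I_C = β·I_B = 19.2 mA.
But then V_CE = 13 − 19.2×10 = -179 V < V_CE(sat) = 0.2 V — impossible in the active region.
So the transistor is saturated. With V_CE = 0.2 V, I_C = (V_CC − 0.2)/R_C = 12.8/10 = 1.28 mA.
Check: β·I_B = 19.2 mA > I_C = 1.28 mA, confirming saturation.

saturation; I_C ≈ 1.3 mA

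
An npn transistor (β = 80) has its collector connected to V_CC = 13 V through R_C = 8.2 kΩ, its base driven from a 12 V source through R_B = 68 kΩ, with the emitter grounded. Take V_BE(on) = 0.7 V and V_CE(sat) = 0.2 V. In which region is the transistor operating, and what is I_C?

Assume active: I_B = (12 − 0.7)/68 = 0.166 mA, giving I_C = β·I_B = 13.3 mA.
But then V_CE = 13 − 13.3×8.2 = -96 V < V_CE(sat) = 0.2 V — impossible in the active region.
So the transistor is saturated. With V_CE = 0.2 V, I_C = (V_CC − 0.2)/R_C = 12.8/8.2 = 1.56 mA.
Check: β·I_B = 13.3 mA > I_C = 1.56 mA, confirming saturation.

saturation; I_C ≈ 1.6 mA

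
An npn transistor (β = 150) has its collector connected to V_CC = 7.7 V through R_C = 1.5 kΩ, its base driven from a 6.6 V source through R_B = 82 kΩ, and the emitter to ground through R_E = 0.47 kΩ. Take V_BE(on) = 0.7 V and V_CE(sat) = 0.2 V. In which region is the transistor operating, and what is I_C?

saturation; I_C ≈ 3.8 mA

Assume active: I_B = (6.6 − 0.7)/(82 + 151×0.47) = 0.0386 mA, I_C = β·I_B = 5.79 mA.
Then V_CE = 7.7 − 5.79×1.5 − 5.82×0.47 = -3.72 V < 0.2 V — the active assumption fails.
Re-solve with V_CE = 0.2 V. KCL at the emitter: V_E/R_E = (V_BB−0.7−V_E)/R_B + (V_CC−0.2−V_E)/R_C, giving V_E = 1.81 V.
I_C = (V_CC − 0.2 − V_E)/R_C = (7.5 − 1.81)/1.5 = 3.8 mA.
Check: I_B = (5.9 − 1.81)/82 = 0.0499 mA, and β·I_B = 7.49 mA > I_C, confirming saturation.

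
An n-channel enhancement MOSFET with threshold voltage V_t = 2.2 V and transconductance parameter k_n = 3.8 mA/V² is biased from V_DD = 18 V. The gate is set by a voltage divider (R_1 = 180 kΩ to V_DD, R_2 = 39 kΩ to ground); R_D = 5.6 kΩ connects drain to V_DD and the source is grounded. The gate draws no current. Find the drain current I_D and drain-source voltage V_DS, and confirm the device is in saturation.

I_D ≈ 1.9 mA, V_DS ≈ 7.2 V

V_G = V_DD·R_2/(R_1+R_2) = 18×39/219 = 3.21 V. With the source grounded, V_GS = V_G = 3.21 V.
Assume saturation: I_D = (k_n/2)(V_GS − V_t)² = (3.8/2)×(3.21 − 2.2)² = 1.9×1.01² = 1.92 mA.
V_DS = V_DD − I_D·R_D = 18 − 1.92×5.6 = 7.24 V.
Saturation requires V_DS ≥ V_GS − V_t = 1.01 V; 7.24 ≥ 1.01 ✓.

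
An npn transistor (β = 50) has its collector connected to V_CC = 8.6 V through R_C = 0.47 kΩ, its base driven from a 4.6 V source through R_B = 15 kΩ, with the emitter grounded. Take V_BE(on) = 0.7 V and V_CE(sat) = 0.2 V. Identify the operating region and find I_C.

active; I_C ≈ 13 mA

Assume active. Base-emitter loop: I_B = (V_BB − V_BE)/R_B = (4.6 − 0.7)/15 = 0.26 mA.
I_C = β·I_B = 50×0.26 = 13 mA.
V_CE = V_CC − I_C·R_C = 8.6 − 13×0.47 = 2.49 V > V_CE(sat), so the active-region assumption holds.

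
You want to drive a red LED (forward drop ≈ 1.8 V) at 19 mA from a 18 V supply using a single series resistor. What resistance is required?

R ≈ 0.85 kΩ

The resistor drops V_S − V_D = 18 − 1.8 = 16.2 V at 19 mA.
R = 16.2 V / 19 mA = 0.853 kΩ.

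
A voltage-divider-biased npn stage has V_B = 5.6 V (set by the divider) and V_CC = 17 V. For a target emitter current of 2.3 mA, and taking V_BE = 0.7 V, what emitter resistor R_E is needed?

V_E = V_B − V_BE = 5.6 − 0.7 = 4.9 V.
R_E = V_E / I_E = 4.9 / 2.3 = 2.13 kΩ.

R_E ≈ 2.1 kΩ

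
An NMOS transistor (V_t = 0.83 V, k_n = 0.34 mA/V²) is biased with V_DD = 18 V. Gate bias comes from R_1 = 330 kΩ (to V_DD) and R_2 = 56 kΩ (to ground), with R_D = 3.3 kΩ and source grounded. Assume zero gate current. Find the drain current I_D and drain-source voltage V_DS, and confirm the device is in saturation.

V_G = V_DD·R_2/(R_1+R_2) = 18×56/386 = 2.61 V. With the source grounded, V_GS = V_G = 2.61 V.
Assume saturation: I_D = (k_n/2)(V_GS − V_t)² = (0.34/2)×(2.61 − 0.83)² = 0.17×1.78² = 0.539 mA.
V_DS = V_DD − I_D·R_D = 18 − 0.539×3.3 = 16.2 V.
Saturation requires V_DS ≥ V_GS − V_t = 1.78 V; 16.2 ≥ 1.78 ✓.

I_D ≈ 0.54 mA, V_DS ≈ 16 V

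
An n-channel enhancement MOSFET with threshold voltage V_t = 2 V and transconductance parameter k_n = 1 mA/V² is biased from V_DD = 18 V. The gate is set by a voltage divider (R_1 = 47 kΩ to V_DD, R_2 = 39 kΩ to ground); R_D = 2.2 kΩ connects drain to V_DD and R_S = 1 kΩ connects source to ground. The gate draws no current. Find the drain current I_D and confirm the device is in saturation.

I_D ≈ 3.5 mA

V_G = V_DD·R_2/(R_1+R_2) = 18×39/86 = 8.16 V.
Assume saturation: I_D = (k_n/2)(V_GS − V_t)² with V_GS = V_G − I_D·R_S = 8.16 − 1·I_D.
Substituting gives 0.5·I_D² − 7.16·I_D + 19 = 0, with roots I_D = 3.51 or 10.8 mA.
The root I_D = 10.8 mA gives V_GS = -2.65 V ≤ V_t, so take I_D = 3.51 mA.
Then V_GS = 4.65 V and V_DS = V_DD − I_D(R_D+R_S) = 18 − 3.51×3.2 = 6.76 V.
Saturation requires V_DS ≥ V_GS − V_t = 2.65 V; 6.76 ≥ 2.65 ✓.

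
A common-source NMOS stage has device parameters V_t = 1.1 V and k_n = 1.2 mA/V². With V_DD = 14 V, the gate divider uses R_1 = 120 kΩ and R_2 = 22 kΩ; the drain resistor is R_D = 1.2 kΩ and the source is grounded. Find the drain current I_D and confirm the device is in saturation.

I_D ≈ 0.69 mA

V_G = V_DD·R_2/(R_1+R_2) = 14×22/142 = 2.17 V. With the source grounded, V_GS = V_G = 2.17 V.
Assume saturation: I_D = (k_n/2)(V_GS − V_t)² = (1.2/2)×(2.17 − 1.1)² = 0.6×1.07² = 0.686 mA.
V_DS = V_DD − I_D·R_D = 14 − 0.686×1.2 = 13.2 V.
Saturation requires V_DS ≥ V_GS − V_t = 1.07 V; 13.2 ≥ 1.07 ✓.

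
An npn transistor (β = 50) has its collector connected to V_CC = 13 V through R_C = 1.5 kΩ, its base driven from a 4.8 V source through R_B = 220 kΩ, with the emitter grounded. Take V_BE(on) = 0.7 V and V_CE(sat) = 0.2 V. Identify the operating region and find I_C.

Assume active. Base-emitter loop: I_B = (V_BB − V_BE)/R_B = (4.8 − 0.7)/220 = 0.0186 mA.
I_C = β·I_B = 50×0.0186 = 0.932 mA.
V_CE = V_CC − I_C·R_C = 13 − 0.932×1.5 = 11.6 V > V_CE(sat), so the active-region assumption holds.

active; I_C ≈ 0.93 mA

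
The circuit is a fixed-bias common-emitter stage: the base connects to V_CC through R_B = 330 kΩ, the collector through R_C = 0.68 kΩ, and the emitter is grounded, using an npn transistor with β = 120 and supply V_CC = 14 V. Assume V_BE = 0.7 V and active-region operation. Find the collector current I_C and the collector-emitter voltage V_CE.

Base loop: V_CC = I_B·R_B + V_BE, so I_B = (14 − 0.7)/330 kΩ = 0.0403 mA.
In the active region I_C = β·I_B = 120 × 0.0403 = 4.84 mA.
Collector loop: V_CE = V_CC − I_C·R_C = 14 − 4.84×0.68 = 10.7 V.
Since V_CE = 10.7 V > V_CE(sat) ≈ 0.2 V, the transistor is in the active region as assumed.

I_C ≈ 4.8 mA, V_CE ≈ 11 V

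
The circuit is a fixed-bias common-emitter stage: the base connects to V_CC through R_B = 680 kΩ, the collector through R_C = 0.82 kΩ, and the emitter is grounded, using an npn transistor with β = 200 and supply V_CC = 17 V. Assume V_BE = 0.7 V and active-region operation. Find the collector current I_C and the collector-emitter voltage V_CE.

I_C ≈ 4.8 mA, V_CE ≈ 13 V

Base loop: V_CC = I_B·R_B + V_BE, so I_B = (17 − 0.7)/680 kΩ = 0.024 mA.
In the active region I_C = β·I_B = 200 × 0.024 = 4.79 mA.
Collector loop: V_CE = V_CC − I_C·R_C = 17 − 4.79×0.82 = 13.1 V.
Since V_CE = 13.1 V > V_CE(sat) ≈ 0.2 V, the transistor is in the active region as assumed.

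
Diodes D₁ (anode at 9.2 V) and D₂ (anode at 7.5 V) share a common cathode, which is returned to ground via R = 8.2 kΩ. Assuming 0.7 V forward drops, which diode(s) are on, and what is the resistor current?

Only D₁ conducts; I_R ≈ 1 mA

Assume both conduct. Then node N would need to be at both 9.2−0.7 = 8.5 V and 7.5−0.7 = 6.8 V, which is impossible.
Assume only D₁ conducts: V_N = 9.2 − 0.7 = 8.5 V, so I_R = 8.5/8.2 = 1.04 mA.
Check D₂: its anode-to-cathode voltage is 7.5 − 8.5 = -1 V < 0.7 V, so it is off. The assumption is consistent.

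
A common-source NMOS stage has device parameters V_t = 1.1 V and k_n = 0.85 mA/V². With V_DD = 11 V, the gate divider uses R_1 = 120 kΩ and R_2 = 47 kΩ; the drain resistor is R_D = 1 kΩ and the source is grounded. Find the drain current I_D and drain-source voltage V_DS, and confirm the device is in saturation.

I_D ≈ 1.7 mA, V_DS ≈ 9.3 V

V_G = V_DD·R_2/(R_1+R_2) = 11×47/167 = 3.1 V. With the source grounded, V_GS = V_G = 3.1 V.
Assume saturation: I_D = (k_n/2)(V_GS − V_t)² = (0.85/2)×(3.1 − 1.1)² = 0.425×2² = 1.69 mA.
V_DS = V_DD − I_D·R_D = 11 − 1.69×1 = 9.31 V.
Saturation requires V_DS ≥ V_GS − V_t = 2 V; 9.31 ≥ 2 ✓.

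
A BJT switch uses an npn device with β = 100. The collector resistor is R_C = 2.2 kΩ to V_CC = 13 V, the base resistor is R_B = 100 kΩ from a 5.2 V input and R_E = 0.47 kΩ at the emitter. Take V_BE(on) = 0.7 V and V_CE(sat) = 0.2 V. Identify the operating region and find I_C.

Assume active. Base-emitter loop: I_B = (V_BB − V_BE)/(R_B + (β+1)R_E) = (5.2 − 0.7)/(100 + 101×0.47) = 0.0305 mA.
I_C = β·I_B = 100×0.0305 = 3.05 mA.
V_CE = V_CC − I_C·R_C − I_E·R_E = 13 − 3.05×2.2 − 3.08×0.47 = 4.84 V > V_CE(sat), so the active-region assumption holds.

active; I_C ≈ 3.1 mA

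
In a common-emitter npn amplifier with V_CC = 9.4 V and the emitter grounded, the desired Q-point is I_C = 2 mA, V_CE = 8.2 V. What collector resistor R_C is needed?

Collector loop: V_CC = I_C·R_C + V_CE.
R_C = (V_CC − V_CE)/I_C = (9.4 − 8.2)/2 = 0.6 kΩ.

R_C ≈ 0.6 kΩ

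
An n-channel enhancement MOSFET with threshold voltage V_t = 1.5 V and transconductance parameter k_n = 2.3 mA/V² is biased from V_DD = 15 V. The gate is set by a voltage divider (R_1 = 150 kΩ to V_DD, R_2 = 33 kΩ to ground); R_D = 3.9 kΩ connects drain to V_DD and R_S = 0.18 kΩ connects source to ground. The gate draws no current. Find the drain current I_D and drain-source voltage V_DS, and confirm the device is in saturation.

V_G = V_DD·R_2/(R_1+R_2) = 15×33/183 = 2.7 V.
Assume saturation: I_D = (k_n/2)(V_GS − V_t)² with V_GS = V_G − I_D·R_S = 2.7 − 0.18·I_D.
Substituting gives 0.0373·I_D² − 1.5·I_D + 1.67 = 0, with roots I_D = 1.15 or 39.1 mA.
The root I_D = 39.1 mA gives V_GS = -4.33 V ≤ V_t, so take I_D = 1.15 mA.
Then V_GS = 2.5 V and V_DS = V_DD − I_D(R_D+R_S) = 15 − 1.15×4.08 = 10.3 V.
Saturation requires V_DS ≥ V_GS − V_t = 0.999 V; 10.3 ≥ 0.999 ✓.

I_D ≈ 1.1 mA, V_DS ≈ 10 V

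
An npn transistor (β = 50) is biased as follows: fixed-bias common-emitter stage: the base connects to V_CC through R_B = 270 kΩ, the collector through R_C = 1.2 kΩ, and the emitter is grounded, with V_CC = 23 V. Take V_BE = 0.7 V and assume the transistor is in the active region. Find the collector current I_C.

Base loop: V_CC = I_B·R_B + V_BE, so I_B = (23 − 0.7)/270 kΩ = 0.0826 mA.
In the active region I_C = β·I_B = 50 × 0.0826 = 4.13 mA.
Collector loop: V_CE = V_CC − I_C·R_C = 23 − 4.13×1.2 = 18 V.
Since V_CE = 18 V > V_CE(sat) ≈ 0.2 V, the transistor is in the active region as assumed.

I_C ≈ 4.1 mA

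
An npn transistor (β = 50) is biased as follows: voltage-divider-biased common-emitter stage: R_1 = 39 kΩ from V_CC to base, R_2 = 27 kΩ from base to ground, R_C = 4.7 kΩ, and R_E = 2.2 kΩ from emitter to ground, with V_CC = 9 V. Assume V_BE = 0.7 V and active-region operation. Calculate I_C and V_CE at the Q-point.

Thevenize the base divider: V_Th = V_CC·R_2/(R_1+R_2) = 9×27/66 = 3.68 V, R_Th = R_1‖R_2 = 16 kΩ.
Base-emitter loop: V_Th = I_B·R_Th + V_BE + (β+1)I_B·R_E, so I_B = (3.68 − 0.7) / (16 + 51×2.2) = 0.0233 mA.
I_C = β·I_B = 50×0.0233 = 1.16 mA, and I_E = (β+1)I_B = 1.19 mA.
V_CE = V_CC − I_C·R_C − I_E·R_E = 9 − 1.16×4.7 − 1.19×2.2 = 0.922 V.
V_CE = 0.922 V > 0.2 V confirms active-region operation.

I_C ≈ 1.2 mA, V_CE ≈ 0.92 V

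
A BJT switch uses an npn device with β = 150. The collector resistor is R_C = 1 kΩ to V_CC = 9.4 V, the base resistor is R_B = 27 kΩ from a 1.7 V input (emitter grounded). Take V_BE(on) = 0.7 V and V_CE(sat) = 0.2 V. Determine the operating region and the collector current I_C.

active; I_C ≈ 5.6 mA

Assume active. Base-emitter loop: I_B = (V_BB − V_BE)/R_B = (1.7 − 0.7)/27 = 0.037 mA.
I_C = β·I_B = 150×0.037 = 5.56 mA.
V_CE = V_CC − I_C·R_C = 9.4 − 5.56×1 = 3.84 V > V_CE(sat), so the active-region assumption holds.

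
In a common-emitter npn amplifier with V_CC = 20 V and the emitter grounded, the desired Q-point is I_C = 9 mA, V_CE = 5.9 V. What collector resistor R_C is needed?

R_C ≈ 1.6 kΩ

Collector loop: V_CC = I_C·R_C + V_CE.
R_C = (V_CC − V_CE)/I_C = (20 − 5.9)/9 = 1.57 kΩ.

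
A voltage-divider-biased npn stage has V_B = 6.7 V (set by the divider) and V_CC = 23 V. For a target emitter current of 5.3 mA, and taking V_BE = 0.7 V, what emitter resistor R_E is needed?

V_E = V_B − V_BE = 6.7 − 0.7 = 6 V.
R_E = V_E / I_E = 6 / 5.3 = 1.13 kΩ.

R_E ≈ 1.1 kΩ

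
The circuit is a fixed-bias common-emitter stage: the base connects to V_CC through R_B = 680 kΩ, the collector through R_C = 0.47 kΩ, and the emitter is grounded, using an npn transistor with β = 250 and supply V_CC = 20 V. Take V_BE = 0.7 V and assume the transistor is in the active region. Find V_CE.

Base loop: V_CC = I_B·R_B + V_BE, so I_B = (20 − 0.7)/680 kΩ = 0.0284 mA.
In the active region I_C = β·I_B = 250 × 0.0284 = 7.1 mA.
Collector loop: V_CE = V_CC − I_C·R_C = 20 − 7.1×0.47 = 16.7 V.
Since V_CE = 16.7 V > V_CE(sat) ≈ 0.2 V, the transistor is in the active region as assumed.

V_CE ≈ 17 V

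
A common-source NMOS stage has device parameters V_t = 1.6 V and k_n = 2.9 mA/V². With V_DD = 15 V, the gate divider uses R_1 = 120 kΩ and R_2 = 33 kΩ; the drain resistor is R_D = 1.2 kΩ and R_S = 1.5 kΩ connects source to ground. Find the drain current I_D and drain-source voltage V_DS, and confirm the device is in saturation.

I_D ≈ 0.65 mA, V_DS ≈ 13 V

V_G = V_DD·R_2/(R_1+R_2) = 15×33/153 = 3.24 V.
Assume saturation: I_D = (k_n/2)(V_GS − V_t)² with V_GS = V_G − I_D·R_S = 3.24 − 1.5·I_D.
Substituting gives 3.26·I_D² − 8.11·I_D + 3.88 = 0, with roots I_D = 0.645 or 1.84 mA.
The root I_D = 1.84 mA gives V_GS = 0.473 V ≤ V_t, so take I_D = 0.645 mA.
Then V_GS = 2.27 V and V_DS = V_DD − I_D(R_D+R_S) = 15 − 0.645×2.7 = 13.3 V.
Saturation requires V_DS ≥ V_GS − V_t = 0.667 V; 13.3 ≥ 0.667 ✓.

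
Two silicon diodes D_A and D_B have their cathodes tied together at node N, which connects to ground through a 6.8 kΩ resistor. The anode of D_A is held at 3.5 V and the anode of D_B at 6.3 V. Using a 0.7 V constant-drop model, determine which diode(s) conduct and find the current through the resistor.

Only D_B conducts; I_R ≈ 0.82 mA

Assume both conduct. Then node N would need to be at both 3.5−0.7 = 2.8 V and 6.3−0.7 = 5.6 V, which is impossible.
Assume only D_B conducts: V_N = 6.3 − 0.7 = 5.6 V, so I_R = 5.6/6.8 = 0.824 mA.
Check D_A: its anode-to-cathode voltage is 3.5 − 5.6 = -2.1 V < 0.7 V, so it is off. The assumption is consistent.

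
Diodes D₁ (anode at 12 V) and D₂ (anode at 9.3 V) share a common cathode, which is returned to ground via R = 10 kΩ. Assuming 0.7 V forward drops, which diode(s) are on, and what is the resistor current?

Assume both conduct. Then node N would need to be at both 12−0.7 = 11.3 V and 9.3−0.7 = 8.6 V, which is impossible.
Assume only D₁ conducts: V_N = 12 − 0.7 = 11.3 V, so I_R = 11.3/10 = 1.13 mA.
Check D₂: its anode-to-cathode voltage is 9.3 − 11.3 = -2 V < 0.7 V, so it is off. The assumption is consistent.

Only D₁ conducts; I_R ≈ 1.1 mA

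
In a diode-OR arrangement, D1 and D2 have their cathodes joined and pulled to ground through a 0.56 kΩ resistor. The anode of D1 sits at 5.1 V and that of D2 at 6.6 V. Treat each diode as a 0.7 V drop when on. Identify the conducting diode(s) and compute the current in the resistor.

Only D2 conducts; I_R ≈ 11 mA

Assume both conduct. Then node N would need to be at both 5.1−0.7 = 4.4 V and 6.6−0.7 = 5.9 V, which is impossible.
Assume only D2 conducts: V_N = 6.6 − 0.7 = 5.9 V, so I_R = 5.9/0.56 = 10.5 mA.
Check D1: its anode-to-cathode voltage is 5.1 − 5.9 = -0.8 V < 0.7 V, so it is off. The assumption is consistent.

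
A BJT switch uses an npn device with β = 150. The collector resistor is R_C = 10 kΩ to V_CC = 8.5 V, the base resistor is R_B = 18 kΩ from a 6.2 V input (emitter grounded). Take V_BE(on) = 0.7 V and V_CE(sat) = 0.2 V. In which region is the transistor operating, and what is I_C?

Assume active: I_B = (6.2 − 0.7)/18 = 0.306 mA, giving I_C = β·I_B = 45.8 mA.
But then V_CE = 8.5 − 45.8×10 = -450 V < V_CE(sat) = 0.2 V — impossible in the active region.
So the transistor is saturated. With V_CE = 0.2 V, I_C = (V_CC − 0.2)/R_C = 8.3/10 = 0.83 mA.
Check: β·I_B = 45.8 mA > I_C = 0.83 mA, confirming saturation.

saturation; I_C ≈ 0.83 mA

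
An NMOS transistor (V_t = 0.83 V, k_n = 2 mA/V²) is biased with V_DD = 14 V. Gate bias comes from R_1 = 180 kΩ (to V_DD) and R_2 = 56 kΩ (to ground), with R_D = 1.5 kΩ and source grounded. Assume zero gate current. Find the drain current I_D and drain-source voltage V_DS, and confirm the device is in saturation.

I_D ≈ 6.2 mA, V_DS ≈ 4.7 V

V_G = V_DD·R_2/(R_1+R_2) = 14×56/236 = 3.32 V. With the source grounded, V_GS = V_G = 3.32 V.
Assume saturation: I_D = (k_n/2)(V_GS − V_t)² = (2/2)×(3.32 − 0.83)² = 1×2.49² = 6.21 mA.
V_DS = V_DD − I_D·R_D = 14 − 6.21×1.5 = 4.68 V.
Saturation requires V_DS ≥ V_GS − V_t = 2.49 V; 4.68 ≥ 2.49 ✓.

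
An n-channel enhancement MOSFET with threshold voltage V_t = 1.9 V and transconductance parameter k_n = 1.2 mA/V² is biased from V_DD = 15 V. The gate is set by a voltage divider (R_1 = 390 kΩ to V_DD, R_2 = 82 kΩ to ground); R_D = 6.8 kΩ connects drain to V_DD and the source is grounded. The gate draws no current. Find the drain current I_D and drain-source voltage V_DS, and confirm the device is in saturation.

V_G = V_DD·R_2/(R_1+R_2) = 15×82/472 = 2.61 V. With the source grounded, V_GS = V_G = 2.61 V.
Assume saturation: I_D = (k_n/2)(V_GS − V_t)² = (1.2/2)×(2.61 − 1.9)² = 0.6×0.706² = 0.299 mA.
V_DS = V_DD − I_D·R_D = 15 − 0.299×6.8 = 13 V.
Saturation requires V_DS ≥ V_GS − V_t = 0.706 V; 13 ≥ 0.706 ✓.

I_D ≈ 0.3 mA, V_DS ≈ 13 V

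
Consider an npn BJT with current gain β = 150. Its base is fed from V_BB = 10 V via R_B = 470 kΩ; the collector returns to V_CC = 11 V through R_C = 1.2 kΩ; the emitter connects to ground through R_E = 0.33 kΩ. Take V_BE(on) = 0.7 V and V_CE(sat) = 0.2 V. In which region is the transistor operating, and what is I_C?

active; I_C ≈ 2.7 mA

Assume active. Base-emitter loop: I_B = (V_BB − V_BE)/(R_B + (β+1)R_E) = (10 − 0.7)/(470 + 151×0.33) = 0.0179 mA.
I_C = β·I_B = 150×0.0179 = 2.68 mA.
V_CE = V_CC − I_C·R_C − I_E·R_E = 11 − 2.68×1.2 − 2.7×0.33 = 6.89 V > V_CE(sat), so the active-region assumption holds.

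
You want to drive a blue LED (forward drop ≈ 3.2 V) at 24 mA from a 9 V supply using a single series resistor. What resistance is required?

R ≈ 0.24 kΩ

The resistor drops V_S − V_D = 9 − 3.2 = 5.8 V at 24 mA.
R = 5.8 V / 24 mA = 0.242 kΩ.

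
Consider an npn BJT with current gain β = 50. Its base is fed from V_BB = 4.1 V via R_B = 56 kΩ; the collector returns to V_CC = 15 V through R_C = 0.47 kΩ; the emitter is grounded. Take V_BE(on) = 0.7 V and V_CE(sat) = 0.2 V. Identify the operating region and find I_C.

active; I_C ≈ 3 mA

Assume active. Base-emitter loop: I_B = (V_BB − V_BE)/R_B = (4.1 − 0.7)/56 = 0.0607 mA.
I_C = β·I_B = 50×0.0607 = 3.04 mA.
V_CE = V_CC − I_C·R_C = 15 − 3.04×0.47 = 13.6 V > V_CE(sat), so the active-region assumption holds.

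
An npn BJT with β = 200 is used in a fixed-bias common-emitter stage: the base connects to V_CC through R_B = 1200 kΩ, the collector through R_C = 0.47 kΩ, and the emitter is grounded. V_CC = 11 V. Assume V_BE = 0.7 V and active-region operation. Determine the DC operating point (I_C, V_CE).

I_C ≈ 1.7 mA, V_CE ≈ 10 V

Base loop: V_CC = I_B·R_B + V_BE, so I_B = (11 − 0.7)/1200 kΩ = 0.00858 mA.
In the active region I_C = β·I_B = 200 × 0.00858 = 1.72 mA.
Collector loop: V_CE = V_CC − I_C·R_C = 11 − 1.72×0.47 = 10.2 V.
Since V_CE = 10.2 V > V_CE(sat) ≈ 0.2 V, the transistor is in the active region as assumed.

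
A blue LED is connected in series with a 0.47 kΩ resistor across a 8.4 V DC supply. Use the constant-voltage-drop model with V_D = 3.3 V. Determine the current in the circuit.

I ≈ 11 mA

KVL around the loop: 8.4 = V_D + I·R = 3.3 + I × 0.47 kΩ.
So I = (8.4 − 3.3) / 0.47 kΩ = 5.1 / 0.47 = 10.9 mA.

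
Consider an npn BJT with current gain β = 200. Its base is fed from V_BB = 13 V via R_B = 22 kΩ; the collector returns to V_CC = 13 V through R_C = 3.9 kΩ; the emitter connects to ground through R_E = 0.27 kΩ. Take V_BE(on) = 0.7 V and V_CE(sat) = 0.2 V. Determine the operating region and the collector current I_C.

saturation; I_C ≈ 3 mA

Assume active: I_B = (13 − 0.7)/(22 + 201×0.27) = 0.161 mA, I_C = β·I_B = 32.3 mA.
Then V_CE = 13 − 32.3×3.9 − 32.4×0.27 = -122 V < 0.2 V — the active assumption fails.
Re-solve with V_CE = 0.2 V. KCL at the emitter: V_E/R_E = (V_BB−0.7−V_E)/R_B + (V_CC−0.2−V_E)/R_C, giving V_E = 0.959 V.
I_C = (V_CC − 0.2 − V_E)/R_C = (12.8 − 0.959)/3.9 = 3.04 mA.
Check: I_B = (12.3 − 0.959)/22 = 0.516 mA, and β·I_B = 103 mA > I_C, confirming saturation.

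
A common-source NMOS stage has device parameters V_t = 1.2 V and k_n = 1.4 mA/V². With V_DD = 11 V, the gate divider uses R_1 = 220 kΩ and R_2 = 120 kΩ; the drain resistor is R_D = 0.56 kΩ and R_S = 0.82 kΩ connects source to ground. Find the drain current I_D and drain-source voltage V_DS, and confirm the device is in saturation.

I_D ≈ 1.5 mA, V_DS ≈ 8.9 V

V_G = V_DD·R_2/(R_1+R_2) = 11×120/340 = 3.88 V.
Assume saturation: I_D = (k_n/2)(V_GS − V_t)² with V_GS = V_G − I_D·R_S = 3.88 − 0.82·I_D.
Substituting gives 0.471·I_D² − 4.08·I_D + 5.04 = 0, with roots I_D = 1.49 or 7.18 mA.
The root I_D = 7.18 mA gives V_GS = -2 V ≤ V_t, so take I_D = 1.49 mA.
Then V_GS = 2.66 V and V_DS = V_DD − I_D(R_D+R_S) = 11 − 1.49×1.38 = 8.94 V.
Saturation requires V_DS ≥ V_GS − V_t = 1.46 V; 8.94 ≥ 1.46 ✓.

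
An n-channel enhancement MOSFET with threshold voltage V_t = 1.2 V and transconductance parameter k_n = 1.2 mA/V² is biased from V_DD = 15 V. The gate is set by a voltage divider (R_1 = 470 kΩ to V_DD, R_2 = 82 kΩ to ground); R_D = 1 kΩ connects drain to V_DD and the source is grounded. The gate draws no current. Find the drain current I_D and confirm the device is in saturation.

I_D ≈ 0.63 mA

V_G = V_DD·R_2/(R_1+R_2) = 15×82/552 = 2.23 V. With the source grounded, V_GS = V_G = 2.23 V.
Assume saturation: I_D = (k_n/2)(V_GS − V_t)² = (1.2/2)×(2.23 − 1.2)² = 0.6×1.03² = 0.634 mA.
V_DS = V_DD − I_D·R_D = 15 − 0.634×1 = 14.4 V.
Saturation requires V_DS ≥ V_GS − V_t = 1.03 V; 14.4 ≥ 1.03 ✓.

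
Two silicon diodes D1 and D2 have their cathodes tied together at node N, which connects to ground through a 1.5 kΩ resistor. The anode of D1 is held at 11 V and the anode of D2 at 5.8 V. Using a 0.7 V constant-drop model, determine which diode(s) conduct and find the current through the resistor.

Only D1 conducts; I_R ≈ 6.9 mA

Assume both conduct. Then node N would need to be at both 11−0.7 = 10.3 V and 5.8−0.7 = 5.1 V, which is impossible.
Assume only D1 conducts: V_N = 11 − 0.7 = 10.3 V, so I_R = 10.3/1.5 = 6.87 mA.
Check D2: its anode-to-cathode voltage is 5.8 − 10.3 = -4.5 V < 0.7 V, so it is off. The assumption is consistent.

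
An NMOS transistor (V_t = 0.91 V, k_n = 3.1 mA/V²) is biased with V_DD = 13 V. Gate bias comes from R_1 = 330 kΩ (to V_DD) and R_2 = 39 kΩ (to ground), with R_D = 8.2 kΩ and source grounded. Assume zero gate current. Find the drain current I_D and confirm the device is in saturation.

V_G = V_DD·R_2/(R_1+R_2) = 13×39/369 = 1.37 V. With the source grounded, V_GS = V_G = 1.37 V.
Assume saturation: I_D = (k_n/2)(V_GS − V_t)² = (3.1/2)×(1.37 − 0.91)² = 1.55×0.464² = 0.334 mA.
V_DS = V_DD − I_D·R_D = 13 − 0.334×8.2 = 10.3 V.
Saturation requires V_DS ≥ V_GS − V_t = 0.464 V; 10.3 ≥ 0.464 ✓.

I_D ≈ 0.33 mA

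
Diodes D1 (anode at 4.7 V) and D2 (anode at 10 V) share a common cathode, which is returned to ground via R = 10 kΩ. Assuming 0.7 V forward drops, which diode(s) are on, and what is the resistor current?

Assume both conduct. Then node N would need to be at both 4.7−0.7 = 4 V and 10−0.7 = 9.3 V, which is impossible.
Assume only D2 conducts: V_N = 10 − 0.7 = 9.3 V, so I_R = 9.3/10 = 0.93 mA.
Check D1: its anode-to-cathode voltage is 4.7 − 9.3 = -4.6 V < 0.7 V, so it is off. The assumption is consistent.

Only D2 conducts; I_R ≈ 0.93 mA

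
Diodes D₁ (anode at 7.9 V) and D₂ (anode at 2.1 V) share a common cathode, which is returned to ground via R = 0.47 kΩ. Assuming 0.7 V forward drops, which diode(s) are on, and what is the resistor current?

Assume both conduct. Then node N would need to be at both 7.9−0.7 = 7.2 V and 2.1−0.7 = 1.4 V, which is impossible.
Assume only D₁ conducts: V_N = 7.9 − 0.7 = 7.2 V, so I_R = 7.2/0.47 = 15.3 mA.
Check D₂: its anode-to-cathode voltage is 2.1 − 7.2 = -5.1 V < 0.7 V, so it is off. The assumption is consistent.

Only D₁ conducts; I_R ≈ 15 mA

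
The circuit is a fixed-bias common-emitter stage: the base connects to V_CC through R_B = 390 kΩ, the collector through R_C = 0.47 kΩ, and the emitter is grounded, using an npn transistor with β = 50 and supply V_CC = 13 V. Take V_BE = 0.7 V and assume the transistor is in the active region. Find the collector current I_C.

Base loop: V_CC = I_B·R_B + V_BE, so I_B = (13 − 0.7)/390 kΩ = 0.0315 mA.
In the active region I_C = β·I_B = 50 × 0.0315 = 1.58 mA.
Collector loop: V_CE = V_CC − I_C·R_C = 13 − 1.58×0.47 = 12.3 V.
Since V_CE = 12.3 V > V_CE(sat) ≈ 0.2 V, the transistor is in the active region as assumed.

I_C ≈ 1.6 mA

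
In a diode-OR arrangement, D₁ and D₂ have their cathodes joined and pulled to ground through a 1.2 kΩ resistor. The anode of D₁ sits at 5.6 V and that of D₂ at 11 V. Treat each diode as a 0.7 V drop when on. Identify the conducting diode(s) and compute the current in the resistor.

Assume both conduct. Then node N would need to be at both 5.6−0.7 = 4.9 V and 11−0.7 = 10.3 V, which is impossible.
Assume only D₂ conducts: V_N = 11 − 0.7 = 10.3 V, so I_R = 10.3/1.2 = 8.58 mA.
Check D₁: its anode-to-cathode voltage is 5.6 − 10.3 = -4.7 V < 0.7 V, so it is off. The assumption is consistent.

Only D₂ conducts; I_R ≈ 8.6 mA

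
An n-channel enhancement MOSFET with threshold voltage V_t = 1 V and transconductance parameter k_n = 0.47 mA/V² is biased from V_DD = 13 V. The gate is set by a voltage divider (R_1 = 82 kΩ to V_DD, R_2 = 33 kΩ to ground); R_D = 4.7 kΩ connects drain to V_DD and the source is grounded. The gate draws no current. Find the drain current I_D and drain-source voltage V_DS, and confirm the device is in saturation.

V_G = V_DD·R_2/(R_1+R_2) = 13×33/115 = 3.73 V. With the source grounded, V_GS = V_G = 3.73 V.
Assume saturation: I_D = (k_n/2)(V_GS − V_t)² = (0.47/2)×(3.73 − 1)² = 0.235×2.73² = 1.75 mA.
V_DS = V_DD − I_D·R_D = 13 − 1.75×4.7 = 4.77 V.
Saturation requires V_DS ≥ V_GS − V_t = 2.73 V; 4.77 ≥ 2.73 ✓.

I_D ≈ 1.8 mA, V_DS ≈ 4.8 V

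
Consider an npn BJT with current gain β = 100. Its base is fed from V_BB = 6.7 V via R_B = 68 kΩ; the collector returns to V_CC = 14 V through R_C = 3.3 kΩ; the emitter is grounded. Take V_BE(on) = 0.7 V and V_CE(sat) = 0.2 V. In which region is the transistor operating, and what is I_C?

saturation; I_C ≈ 4.2 mA

Assume active: I_B = (6.7 − 0.7)/68 = 0.0882 mA, giving I_C = β·I_B = 8.82 mA.
But then V_CE = 14 − 8.82×3.3 = -15.1 V < V_CE(sat) = 0.2 V — impossible in the active region.
So the transistor is saturated. With V_CE = 0.2 V, I_C = (V_CC − 0.2)/R_C = 13.8/3.3 = 4.18 mA.
Check: β·I_B = 8.82 mA > I_C = 4.18 mA, confirming saturation.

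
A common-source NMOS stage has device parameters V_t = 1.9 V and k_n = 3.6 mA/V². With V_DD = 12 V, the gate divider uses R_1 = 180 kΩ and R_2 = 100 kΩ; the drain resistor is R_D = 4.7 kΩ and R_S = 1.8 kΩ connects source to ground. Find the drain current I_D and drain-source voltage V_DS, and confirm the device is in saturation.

V_G = V_DD·R_2/(R_1+R_2) = 12×100/280 = 4.29 V.
Assume saturation: I_D = (k_n/2)(V_GS − V_t)² with V_GS = V_G − I_D·R_S = 4.29 − 1.8·I_D.
Substituting gives 5.83·I_D² − 16.5·I_D + 10.2 = 0, with roots I_D = 0.927 or 1.9 mA.
The root I_D = 1.9 mA gives V_GS = 0.874 V ≤ V_t, so take I_D = 0.927 mA.
Then V_GS = 2.62 V and V_DS = V_DD − I_D(R_D+R_S) = 12 − 0.927×6.5 = 5.98 V.
Saturation requires V_DS ≥ V_GS − V_t = 0.718 V; 5.98 ≥ 0.718 ✓.

I_D ≈ 0.93 mA, V_DS ≈ 6 V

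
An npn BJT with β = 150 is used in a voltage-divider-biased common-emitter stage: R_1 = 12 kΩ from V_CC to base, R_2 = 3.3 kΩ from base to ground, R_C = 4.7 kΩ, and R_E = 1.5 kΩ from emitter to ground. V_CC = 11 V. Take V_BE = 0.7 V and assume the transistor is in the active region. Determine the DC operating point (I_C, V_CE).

Thevenize the base divider: V_Th = V_CC·R_2/(R_1+R_2) = 11×3.3/15.3 = 2.37 V, R_Th = R_1‖R_2 = 2.59 kΩ.
Base-emitter loop: V_Th = I_B·R_Th + V_BE + (β+1)I_B·R_E, so I_B = (2.37 − 0.7) / (2.59 + 151×1.5) = 0.0073 mA.
I_C = β·I_B = 150×0.0073 = 1.1 mA, and I_E = (β+1)I_B = 1.1 mA.
V_CE = V_CC − I_C·R_C − I_E·R_E = 11 − 1.1×4.7 − 1.1×1.5 = 4.2 V.
V_CE = 4.2 V > 0.2 V confirms active-region operation.

I_C ≈ 1.1 mA, V_CE ≈ 4.2 V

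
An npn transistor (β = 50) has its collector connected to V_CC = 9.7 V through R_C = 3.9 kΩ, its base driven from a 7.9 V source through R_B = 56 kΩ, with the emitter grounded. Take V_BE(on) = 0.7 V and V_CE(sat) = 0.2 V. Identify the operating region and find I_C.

Assume active: I_B = (7.9 − 0.7)/56 = 0.129 mA, giving I_C = β·I_B = 6.43 mA.
But then V_CE = 9.7 − 6.43×3.9 = -15.4 V < V_CE(sat) = 0.2 V — impossible in the active region.
So the transistor is saturated. With V_CE = 0.2 V, I_C = (V_CC − 0.2)/R_C = 9.5/3.9 = 2.44 mA.
Check: β·I_B = 6.43 mA > I_C = 2.44 mA, confirming saturation.

saturation; I_C ≈ 2.4 mA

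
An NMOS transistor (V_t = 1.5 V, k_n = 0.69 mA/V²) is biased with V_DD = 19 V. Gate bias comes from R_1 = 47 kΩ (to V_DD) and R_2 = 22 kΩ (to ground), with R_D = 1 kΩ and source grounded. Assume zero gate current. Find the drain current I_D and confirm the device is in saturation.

V_G = V_DD·R_2/(R_1+R_2) = 19×22/69 = 6.06 V. With the source grounded, V_GS = V_G = 6.06 V.
Assume saturation: I_D = (k_n/2)(V_GS − V_t)² = (0.69/2)×(6.06 − 1.5)² = 0.345×4.56² = 7.17 mA.
V_DS = V_DD − I_D·R_D = 19 − 7.17×1 = 11.8 V.
Saturation requires V_DS ≥ V_GS − V_t = 4.56 V; 11.8 ≥ 4.56 ✓.

I_D ≈ 7.2 mA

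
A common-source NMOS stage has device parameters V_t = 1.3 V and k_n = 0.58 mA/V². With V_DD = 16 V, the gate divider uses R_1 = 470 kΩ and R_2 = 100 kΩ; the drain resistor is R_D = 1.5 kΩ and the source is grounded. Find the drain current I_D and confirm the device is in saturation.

V_G = V_DD·R_2/(R_1+R_2) = 16×100/570 = 2.81 V. With the source grounded, V_GS = V_G = 2.81 V.
Assume saturation: I_D = (k_n/2)(V_GS − V_t)² = (0.58/2)×(2.81 − 1.3)² = 0.29×1.51² = 0.659 mA.
V_DS = V_DD − I_D·R_D = 16 − 0.659×1.5 = 15 V.
Saturation requires V_DS ≥ V_GS − V_t = 1.51 V; 15 ≥ 1.51 ✓.

I_D ≈ 0.66 mA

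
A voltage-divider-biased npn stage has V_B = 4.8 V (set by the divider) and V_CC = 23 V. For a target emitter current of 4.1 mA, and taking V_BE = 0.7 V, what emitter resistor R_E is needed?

R_E ≈ 1 kΩ

V_E = V_B − V_BE = 4.8 − 0.7 = 4.1 V.
R_E = V_E / I_E = 4.1 / 4.1 = 1 kΩ.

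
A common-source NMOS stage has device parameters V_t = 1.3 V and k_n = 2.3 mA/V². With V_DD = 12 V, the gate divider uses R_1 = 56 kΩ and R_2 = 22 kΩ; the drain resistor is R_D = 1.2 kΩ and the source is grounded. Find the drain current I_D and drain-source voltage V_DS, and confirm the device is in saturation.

I_D ≈ 5 mA, V_DS ≈ 6 V

V_G = V_DD·R_2/(R_1+R_2) = 12×22/78 = 3.38 V. With the source grounded, V_GS = V_G = 3.38 V.
Assume saturation: I_D = (k_n/2)(V_GS − V_t)² = (2.3/2)×(3.38 − 1.3)² = 1.15×2.08² = 5 mA.
V_DS = V_DD − I_D·R_D = 12 − 5×1.2 = 6 V.
Saturation requires V_DS ≥ V_GS − V_t = 2.08 V; 6 ≥ 2.08 ✓.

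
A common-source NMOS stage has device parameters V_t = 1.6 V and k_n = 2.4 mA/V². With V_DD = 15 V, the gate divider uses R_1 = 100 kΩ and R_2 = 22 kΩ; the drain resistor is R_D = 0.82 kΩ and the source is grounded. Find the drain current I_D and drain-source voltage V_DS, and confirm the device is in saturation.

V_G = V_DD·R_2/(R_1+R_2) = 15×22/122 = 2.7 V. With the source grounded, V_GS = V_G = 2.7 V.
Assume saturation: I_D = (k_n/2)(V_GS − V_t)² = (2.4/2)×(2.7 − 1.6)² = 1.2×1.1² = 1.47 mA.
V_DS = V_DD − I_D·R_D = 15 − 1.47×0.82 = 13.8 V.
Saturation requires V_DS ≥ V_GS − V_t = 1.1 V; 13.8 ≥ 1.1 ✓.

I_D ≈ 1.5 mA, V_DS ≈ 14 V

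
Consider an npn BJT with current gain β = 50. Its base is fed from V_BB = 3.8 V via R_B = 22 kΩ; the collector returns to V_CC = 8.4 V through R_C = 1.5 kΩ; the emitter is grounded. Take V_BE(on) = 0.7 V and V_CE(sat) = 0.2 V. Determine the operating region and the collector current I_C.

Assume active: I_B = (3.8 − 0.7)/22 = 0.141 mA, giving I_C = β·I_B = 7.05 mA.
But then V_CE = 8.4 − 7.05×1.5 = -2.17 V < V_CE(sat) = 0.2 V — impossible in the active region.
So the transistor is saturated. With V_CE = 0.2 V, I_C = (V_CC − 0.2)/R_C = 8.2/1.5 = 5.47 mA.
Check: β·I_B = 7.05 mA > I_C = 5.47 mA, confirming saturation.

saturation; I_C ≈ 5.5 mA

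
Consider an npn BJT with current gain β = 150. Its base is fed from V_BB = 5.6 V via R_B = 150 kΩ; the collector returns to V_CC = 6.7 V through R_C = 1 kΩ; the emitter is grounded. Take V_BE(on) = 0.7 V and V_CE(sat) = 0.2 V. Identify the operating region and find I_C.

Assume active. Base-emitter loop: I_B = (V_BB − V_BE)/R_B = (5.6 − 0.7)/150 = 0.0327 mA.
I_C = β·I_B = 150×0.0327 = 4.9 mA.
V_CE = V_CC − I_C·R_C = 6.7 − 4.9×1 = 1.8 V > V_CE(sat), so the active-region assumption holds.

active; I_C ≈ 4.9 mA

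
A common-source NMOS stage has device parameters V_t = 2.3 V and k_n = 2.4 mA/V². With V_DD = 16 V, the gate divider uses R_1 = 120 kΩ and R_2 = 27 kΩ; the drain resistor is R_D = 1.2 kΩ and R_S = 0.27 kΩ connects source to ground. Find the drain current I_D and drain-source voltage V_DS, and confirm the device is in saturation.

V_G = V_DD·R_2/(R_1+R_2) = 16×27/147 = 2.94 V.
Assume saturation: I_D = (k_n/2)(V_GS − V_t)² with V_GS = V_G − I_D·R_S = 2.94 − 0.27·I_D.
Substituting gives 0.0875·I_D² − 1.41·I_D + 0.49 = 0, with roots I_D = 0.354 or 15.8 mA.
The root I_D = 15.8 mA gives V_GS = -1.33 V ≤ V_t, so take I_D = 0.354 mA.
Then V_GS = 2.84 V and V_DS = V_DD − I_D(R_D+R_S) = 16 − 0.354×1.47 = 15.5 V.
Saturation requires V_DS ≥ V_GS − V_t = 0.543 V; 15.5 ≥ 0.543 ✓.

I_D ≈ 0.35 mA, V_DS ≈ 15 V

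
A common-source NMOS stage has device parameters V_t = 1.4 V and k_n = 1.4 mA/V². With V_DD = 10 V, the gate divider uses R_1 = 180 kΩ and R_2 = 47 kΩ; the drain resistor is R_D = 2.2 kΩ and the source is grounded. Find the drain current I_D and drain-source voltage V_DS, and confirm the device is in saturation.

V_G = V_DD·R_2/(R_1+R_2) = 10×47/227 = 2.07 V. With the source grounded, V_GS = V_G = 2.07 V.
Assume saturation: I_D = (k_n/2)(V_GS − V_t)² = (1.4/2)×(2.07 − 1.4)² = 0.7×0.67² = 0.315 mA.
V_DS = V_DD − I_D·R_D = 10 − 0.315×2.2 = 9.31 V.
Saturation requires V_DS ≥ V_GS − V_t = 0.67 V; 9.31 ≥ 0.67 ✓.

I_D ≈ 0.31 mA, V_DS ≈ 9.3 V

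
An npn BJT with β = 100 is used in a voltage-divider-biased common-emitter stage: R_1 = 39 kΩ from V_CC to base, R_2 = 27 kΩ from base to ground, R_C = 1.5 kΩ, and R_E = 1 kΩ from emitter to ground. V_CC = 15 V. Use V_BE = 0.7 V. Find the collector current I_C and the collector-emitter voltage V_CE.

I_C ≈ 4.6 mA, V_CE ≈ 3.3 V

Thevenize the base divider: V_Th = V_CC·R_2/(R_1+R_2) = 15×27/66 = 6.14 V, R_Th = R_1‖R_2 = 16 kΩ.
Base-emitter loop: V_Th = I_B·R_Th + V_BE + (β+1)I_B·R_E, so I_B = (6.14 − 0.7) / (16 + 101×1) = 0.0465 mA.
I_C = β·I_B = 100×0.0465 = 4.65 mA, and I_E = (β+1)I_B = 4.69 mA.
V_CE = V_CC − I_C·R_C − I_E·R_E = 15 − 4.65×1.5 − 4.69×1 = 3.33 V.
V_CE = 3.33 V > 0.2 V confirms active-region operation.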